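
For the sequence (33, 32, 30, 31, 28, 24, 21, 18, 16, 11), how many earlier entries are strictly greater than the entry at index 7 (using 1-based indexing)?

The element at index 7 is 21.
Elements before it: 33, 32, 30, 31, 28, 24
Those larger than 21: 33, 32, 30, 31, 28, 24

6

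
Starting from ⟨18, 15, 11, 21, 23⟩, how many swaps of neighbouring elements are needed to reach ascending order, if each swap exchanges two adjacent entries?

Each adjacent swap fixes exactly one inversion, so the minimum swap count equals the number of inversions.
Count inversions — for each element, later elements that are smaller:
18: 15, 11 → 2
15: 11 → 1
11: none → 0
21: none → 0
23: none → 0
Total inversions: 2 + 1 + 0 + 0 + 0 = 3

Adjacent swaps: 3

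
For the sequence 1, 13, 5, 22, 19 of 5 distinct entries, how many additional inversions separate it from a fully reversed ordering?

8 inversions short

Maximum inversions for 5 distinct elements is C(5, 2) = 5·4/2 = 10.
Current inversions — for each element, count later smaller elements:
1: 0
13: 1
5: 0
22: 1
19: 0
Current total: 0 + 1 + 0 + 1 + 0 = 2
Shortfall: 10 − 2 = 8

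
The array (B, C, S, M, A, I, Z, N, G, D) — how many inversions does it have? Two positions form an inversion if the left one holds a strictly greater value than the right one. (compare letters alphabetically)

20

Sweep left to right; for each value list the smaller values that follow it:
B → A → 1
C → A → 1
S → M, A, I, N, G, D → 6
M → A, I, G, D → 4
A → none → 0
I → G, D → 2
Z → N, G, D → 3
N → G, D → 2
G → D → 1
D → none → 0
Sum: 1 + 1 + 6 + 4 + 0 + 2 + 3 + 2 + 1 + 0 = 20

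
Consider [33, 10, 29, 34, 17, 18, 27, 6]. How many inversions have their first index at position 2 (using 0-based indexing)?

The element at index 2 is 29.
Elements after it: 34, 17, 18, 27, 6
Those smaller than 29: 17, 18, 27, 6

4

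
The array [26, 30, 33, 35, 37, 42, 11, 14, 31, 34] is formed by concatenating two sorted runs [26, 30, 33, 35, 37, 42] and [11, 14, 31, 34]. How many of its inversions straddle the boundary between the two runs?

19

Count, for every r in R, how many entries of L exceed r:
r = 11: 26, 30, 33, 35, 37, 42 → 6
r = 14: 26, 30, 33, 35, 37, 42 → 6
r = 31: 33, 35, 37, 42 → 4
r = 34: 35, 37, 42 → 3
Cross-inversions: 6 + 6 + 4 + 3 = 19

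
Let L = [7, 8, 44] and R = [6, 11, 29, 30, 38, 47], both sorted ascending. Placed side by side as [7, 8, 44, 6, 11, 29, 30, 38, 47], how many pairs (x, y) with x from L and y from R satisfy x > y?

For each element r of the right run, count left-run elements greater than r:
r = 6: 7, 8, 44 → 3
r = 11: 44 → 1
r = 29: 44 → 1
r = 30: 44 → 1
r = 38: 44 → 1
r = 47: none → 0
Cross-inversions: 3 + 1 + 1 + 1 + 1 + 0 = 7

7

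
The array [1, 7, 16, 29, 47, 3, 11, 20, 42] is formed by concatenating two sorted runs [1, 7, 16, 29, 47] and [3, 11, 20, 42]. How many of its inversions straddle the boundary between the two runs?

10

For each element r of the right run, count left-run elements greater than r:
r = 3: 7, 16, 29, 47 → 4
r = 11: 16, 29, 47 → 3
r = 20: 29, 47 → 2
r = 42: 47 → 1
Cross-inversions: 4 + 3 + 2 + 1 = 10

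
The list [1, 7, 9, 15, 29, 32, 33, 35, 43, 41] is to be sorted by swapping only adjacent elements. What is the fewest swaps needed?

1

Each adjacent swap fixes exactly one inversion, so the minimum swap count equals the number of inversions.
Count inversions — for each element, later elements that are smaller:
1: none → 0
7: none → 0
9: none → 0
15: none → 0
29: none → 0
32: none → 0
33: none → 0
35: none → 0
43: 41 → 1
41: none → 0
Total inversions: 0 + 0 + 0 + 0 + 0 + 0 + 0 + 0 + 1 + 0 = 1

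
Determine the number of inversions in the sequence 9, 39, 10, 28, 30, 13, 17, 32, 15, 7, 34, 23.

30

For each element, count later entries that are smaller:
9: 1
39: 10
10: 1
28: 5
30: 5
13: 1
17: 2
32: 3
15: 1
7: 0
34: 1
23: 0
Sum: 1 + 10 + 1 + 5 + 5 + 1 + 2 + 3 + 1 + 0 + 1 + 0 = 30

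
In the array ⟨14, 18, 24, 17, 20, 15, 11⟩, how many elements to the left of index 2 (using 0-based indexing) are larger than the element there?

The element at index 2 is 24.
Elements before it: 14, 18
None of them are larger than 24.

0 such elements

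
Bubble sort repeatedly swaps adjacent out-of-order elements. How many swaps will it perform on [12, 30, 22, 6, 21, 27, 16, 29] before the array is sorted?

There are 12 adjacent swaps.

Minimum adjacent swaps = number of inversions (each swap of adjacent out-of-order elements removes one inversion and no swap can remove more).
Count inversions — for each element, later elements that are smaller:
12: 6 → 1
30: 22, 6, 21, 27, 16, 29 → 6
22: 6, 21, 16 → 3
6: none → 0
21: 16 → 1
27: 16 → 1
16: none → 0
29: none → 0
Total inversions: 1 + 6 + 3 + 0 + 1 + 1 + 0 + 0 = 12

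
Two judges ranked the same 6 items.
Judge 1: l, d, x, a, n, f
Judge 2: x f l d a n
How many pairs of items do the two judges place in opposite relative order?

Assign each item its position (1..6) in the first ordering, then rewrite the second ordering as that position sequence:
positions: l→1, d→2, x→3, a→4, n→5, f→6
second ordering as positions: [3, 6, 1, 2, 4, 5]
Discordant pairs = inversions in this position sequence.
3: 1, 2 → 2
6: 1, 2, 4, 5 → 4
1: 0
2: 0
4: 0
5: 0
Total: 2 + 4 + 0 + 0 + 0 + 0 = 6

There are 6 discordant pairs.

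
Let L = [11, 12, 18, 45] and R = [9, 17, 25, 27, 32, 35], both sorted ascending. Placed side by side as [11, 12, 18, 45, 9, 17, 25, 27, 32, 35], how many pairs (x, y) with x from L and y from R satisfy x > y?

10 cross-inversions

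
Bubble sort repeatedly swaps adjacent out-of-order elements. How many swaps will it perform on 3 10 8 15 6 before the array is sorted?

4 adjacent swaps

Each adjacent swap fixes exactly one inversion, so the minimum swap count equals the number of inversions.
Count inversions — for each element, later elements that are smaller:
3: none → 0
10: 8, 6 → 2
8: 6 → 1
15: 6 → 1
6: none → 0
Total inversions: 0 + 2 + 1 + 1 + 0 = 4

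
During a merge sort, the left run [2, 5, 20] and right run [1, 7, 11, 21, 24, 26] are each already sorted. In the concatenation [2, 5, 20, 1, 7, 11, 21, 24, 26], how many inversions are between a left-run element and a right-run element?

5

Count, for every r in R, how many entries of L exceed r:
r = 1: 2, 5, 20 → 3
r = 7: 20 → 1
r = 11: 20 → 1
r = 21: none → 0
r = 24: none → 0
r = 26: none → 0
Cross-inversions: 3 + 1 + 1 + 0 + 0 + 0 = 5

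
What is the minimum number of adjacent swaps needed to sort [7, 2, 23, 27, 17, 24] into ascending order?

4 swaps

Each adjacent swap fixes exactly one inversion, so the minimum swap count equals the number of inversions.
Count inversions — for each element, later elements that are smaller:
7: 2 → 1
2: none → 0
23: 17 → 1
27: 17, 24 → 2
17: none → 0
24: none → 0
Total inversions: 1 + 0 + 1 + 2 + 0 + 0 = 4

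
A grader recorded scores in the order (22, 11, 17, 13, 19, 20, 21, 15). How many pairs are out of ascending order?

12

Sweep left to right; for each value list the smaller values that follow it:
22 → 11, 17, 13, 19, 20, 21, 15 → 7
11 → none → 0
17 → 13, 15 → 2
13 → none → 0
19 → 15 → 1
20 → 15 → 1
21 → 15 → 1
15 → none → 0
Sum: 7 + 0 + 2 + 0 + 1 + 1 + 1 + 0 = 12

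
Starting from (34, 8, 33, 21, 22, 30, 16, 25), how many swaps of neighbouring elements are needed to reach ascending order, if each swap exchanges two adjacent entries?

Each adjacent swap fixes exactly one inversion, so the minimum swap count equals the number of inversions.
Count inversions — for each element, later elements that are smaller:
34: 8, 33, 21, 22, 30, 16, 25 → 7
8: none → 0
33: 21, 22, 30, 16, 25 → 5
21: 16 → 1
22: 16 → 1
30: 16, 25 → 2
16: none → 0
25: none → 0
Total inversions: 7 + 0 + 5 + 1 + 1 + 2 + 0 + 0 = 16

There are 16 swaps.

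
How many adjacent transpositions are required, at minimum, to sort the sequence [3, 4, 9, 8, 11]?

1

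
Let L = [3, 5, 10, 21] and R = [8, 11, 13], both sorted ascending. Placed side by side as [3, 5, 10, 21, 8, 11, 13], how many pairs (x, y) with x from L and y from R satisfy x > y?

4

For each element r of the right run, count left-run elements greater than r:
r = 8: 10, 21 → 2
r = 11: 21 → 1
r = 13: 21 → 1
Cross-inversions: 2 + 1 + 1 = 4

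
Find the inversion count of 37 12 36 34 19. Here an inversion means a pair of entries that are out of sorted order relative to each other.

Inversion pairs (indices are 1-based):
(1,2): 37 > 12
(1,3): 37 > 36
(1,4): 37 > 34
(1,5): 37 > 19
(3,4): 36 > 34
(3,5): 36 > 19
(4,5): 34 > 19
That's 7 pairs.

7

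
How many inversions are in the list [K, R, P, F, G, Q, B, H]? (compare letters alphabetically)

18

For each element, count later entries that are smaller:
K: 4
R: 6
P: 4
F: 1
G: 1
Q: 2
B: 0
H: 0
Sum: 4 + 6 + 4 + 1 + 1 + 2 + 0 + 0 = 18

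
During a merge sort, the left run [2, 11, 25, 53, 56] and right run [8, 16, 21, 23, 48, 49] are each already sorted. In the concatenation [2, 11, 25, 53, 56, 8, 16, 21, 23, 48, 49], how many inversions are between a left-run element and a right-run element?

Cross-inversions: 17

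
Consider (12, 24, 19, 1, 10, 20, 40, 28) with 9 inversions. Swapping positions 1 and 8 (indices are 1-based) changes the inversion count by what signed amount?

Positions 1 and 8 hold 12 and 28; after swapping, the array is [28, 24, 19, 1, 10, 20, 40, 12].
Element-by-element contributions:
28: 6
24: 5
19: 3
1: 0
10: 0
20: 1
40: 1
12: 0
Sum: 6 + 5 + 3 + 0 + 0 + 1 + 1 + 0 = 16
Change: 16 − 9 = +7

+7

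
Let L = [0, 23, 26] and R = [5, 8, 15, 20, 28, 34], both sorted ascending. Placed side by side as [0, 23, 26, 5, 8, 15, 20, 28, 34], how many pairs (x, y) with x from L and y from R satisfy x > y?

For each element r of the right run, count left-run elements greater than r:
r = 5: 23, 26 → 2
r = 8: 23, 26 → 2
r = 15: 23, 26 → 2
r = 20: 23, 26 → 2
r = 28: none → 0
r = 34: none → 0
Cross-inversions: 2 + 2 + 2 + 2 + 0 + 0 = 8

8 cross-inversions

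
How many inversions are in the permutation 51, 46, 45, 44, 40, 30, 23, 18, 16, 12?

45 inversions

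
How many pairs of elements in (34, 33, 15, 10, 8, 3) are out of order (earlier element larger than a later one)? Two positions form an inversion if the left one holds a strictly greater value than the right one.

15 inversions

Element-by-element contributions:
34 → 33, 15, 10, 8, 3 → 5
33 → 15, 10, 8, 3 → 4
15 → 10, 8, 3 → 3
10 → 8, 3 → 2
8 → 3 → 1
3 → none → 0
Sum: 5 + 4 + 3 + 2 + 1 + 0 = 15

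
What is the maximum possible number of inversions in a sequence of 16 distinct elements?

Inversions: 120

The maximum occurs when the array is in strictly decreasing order: every one of the C(16, 2) pairs is inverted.
C(16, 2) = 16·15/2 = 120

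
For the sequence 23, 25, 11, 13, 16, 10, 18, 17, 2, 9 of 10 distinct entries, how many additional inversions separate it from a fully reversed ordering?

13

Maximum inversions for 10 distinct elements is C(10, 2) = 10·9/2 = 45.
Current inversions — for each element, count later smaller elements:
23: 8
25: 8
11: 3
13: 3
16: 3
10: 2
18: 3
17: 2
2: 0
9: 0
Current total: 8 + 8 + 3 + 3 + 3 + 2 + 3 + 2 + 0 + 0 = 32
Shortfall: 45 − 32 = 13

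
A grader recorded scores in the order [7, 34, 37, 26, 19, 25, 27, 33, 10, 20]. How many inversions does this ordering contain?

For each element, count later entries that are smaller:
7 → none → 0
34 → 26, 19, 25, 27, 33, 10, 20 → 7
37 → 26, 19, 25, 27, 33, 10, 20 → 7
26 → 19, 25, 10, 20 → 4
19 → 10 → 1
25 → 10, 20 → 2
27 → 10, 20 → 2
33 → 10, 20 → 2
10 → none → 0
20 → none → 0
Sum: 0 + 7 + 7 + 4 + 1 + 2 + 2 + 2 + 0 + 0 = 25

25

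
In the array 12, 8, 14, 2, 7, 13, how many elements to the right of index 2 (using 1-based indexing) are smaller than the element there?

2 such elements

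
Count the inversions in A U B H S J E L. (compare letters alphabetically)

There are 11 inversions.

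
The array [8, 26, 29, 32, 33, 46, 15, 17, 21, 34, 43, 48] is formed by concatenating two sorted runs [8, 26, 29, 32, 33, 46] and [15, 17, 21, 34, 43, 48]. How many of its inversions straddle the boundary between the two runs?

17

Take each right-half value and tally the left-half values above it:
r = 15: 26, 29, 32, 33, 46 → 5
r = 17: 26, 29, 32, 33, 46 → 5
r = 21: 26, 29, 32, 33, 46 → 5
r = 34: 46 → 1
r = 43: 46 → 1
r = 48: none → 0
Cross-inversions: 5 + 5 + 5 + 1 + 1 + 0 = 17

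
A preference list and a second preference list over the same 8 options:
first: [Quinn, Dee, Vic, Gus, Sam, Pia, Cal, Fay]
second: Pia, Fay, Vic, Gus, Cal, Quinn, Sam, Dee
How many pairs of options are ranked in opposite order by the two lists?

19

Assign each item its position (1..8) in the first ordering, then rewrite the second ordering as that position sequence:
positions: Quinn→1, Dee→2, Vic→3, Gus→4, Sam→5, Pia→6, Cal→7, Fay→8
second ordering as positions: [6, 8, 3, 4, 7, 1, 5, 2]
Discordant pairs = inversions in this position sequence.
6: 3, 4, 1, 5, 2 → 5
8: 3, 4, 7, 1, 5, 2 → 6
3: 1, 2 → 2
4: 1, 2 → 2
7: 1, 5, 2 → 3
1: 0
5: 2 → 1
2: 0
Total: 5 + 6 + 2 + 2 + 3 + 0 + 1 + 0 = 19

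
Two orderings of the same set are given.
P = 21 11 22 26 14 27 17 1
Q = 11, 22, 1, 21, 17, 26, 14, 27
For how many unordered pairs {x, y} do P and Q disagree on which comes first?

10 disagreeing pairs

Assign each item its position (1..8) in the first ordering, then rewrite the second ordering as that position sequence:
positions: 21→1, 11→2, 22→3, 26→4, 14→5, 27→6, 17→7, 1→8
second ordering as positions: [2, 3, 8, 1, 7, 4, 5, 6]
Discordant pairs = inversions in this position sequence.
2: 1 → 1
3: 1 → 1
8: 1, 7, 4, 5, 6 → 5
1: 0
7: 4, 5, 6 → 3
4: 0
5: 0
6: 0
Total: 1 + 1 + 5 + 0 + 3 + 0 + 0 + 0 = 10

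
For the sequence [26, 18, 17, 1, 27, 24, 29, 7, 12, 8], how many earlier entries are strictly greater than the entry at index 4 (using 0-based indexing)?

0

The element at index 4 is 27.
Elements before it: 26, 18, 17, 1
None of them are larger than 27.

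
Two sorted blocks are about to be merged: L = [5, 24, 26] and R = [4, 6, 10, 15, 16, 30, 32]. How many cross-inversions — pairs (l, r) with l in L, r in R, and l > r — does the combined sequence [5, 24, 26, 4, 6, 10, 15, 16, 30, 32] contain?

Take each right-half value and tally the left-half values above it:
r = 4: 5, 24, 26 → 3
r = 6: 24, 26 → 2
r = 10: 24, 26 → 2
r = 15: 24, 26 → 2
r = 16: 24, 26 → 2
r = 30: none → 0
r = 32: none → 0
Cross-inversions: 3 + 2 + 2 + 2 + 2 + 0 + 0 = 11

11 cross-inversions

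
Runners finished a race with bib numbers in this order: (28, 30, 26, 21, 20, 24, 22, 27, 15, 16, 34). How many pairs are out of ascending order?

Sweep left to right; for each value list the smaller values that follow it:
28 → 26, 21, 20, 24, 22, 27, 15, 16 → 8
30 → 26, 21, 20, 24, 22, 27, 15, 16 → 8
26 → 21, 20, 24, 22, 15, 16 → 6
21 → 20, 15, 16 → 3
20 → 15, 16 → 2
24 → 22, 15, 16 → 3
22 → 15, 16 → 2
27 → 15, 16 → 2
15 → none → 0
16 → none → 0
34 → none → 0
Sum: 8 + 8 + 6 + 3 + 2 + 3 + 2 + 2 + 0 + 0 + 0 = 34

There are 34 out-of-order pairs.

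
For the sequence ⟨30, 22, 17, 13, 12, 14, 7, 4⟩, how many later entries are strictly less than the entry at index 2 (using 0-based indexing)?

The element at index 2 is 17.
Elements after it: 13, 12, 14, 7, 4
Those smaller than 17: 13, 12, 14, 7, 4

5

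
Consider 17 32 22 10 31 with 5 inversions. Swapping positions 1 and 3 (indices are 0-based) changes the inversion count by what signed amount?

-3

Positions 1 and 3 hold 32 and 10; after swapping, the array is [17, 10, 22, 32, 31].
Sweep left to right; for each value list the smaller values that follow it:
17: 1
10: 0
22: 0
32: 1
31: 0
Sum: 1 + 0 + 0 + 1 + 0 = 2
Change: 2 − 5 = -3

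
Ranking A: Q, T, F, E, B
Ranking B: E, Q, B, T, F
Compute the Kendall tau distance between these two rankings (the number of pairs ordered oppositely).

Assign each item its position (1..5) in the first ordering, then rewrite the second ordering as that position sequence:
positions: Q→1, T→2, F→3, E→4, B→5
second ordering as positions: [4, 1, 5, 2, 3]
Discordant pairs = inversions in this position sequence.
4: 1, 2, 3 → 3
1: 0
5: 2, 3 → 2
2: 0
3: 0
Total: 3 + 0 + 2 + 0 + 0 = 5

5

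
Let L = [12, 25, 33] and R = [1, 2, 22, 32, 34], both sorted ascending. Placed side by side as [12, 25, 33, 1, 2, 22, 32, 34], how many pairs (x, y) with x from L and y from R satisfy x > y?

Count, for every r in R, how many entries of L exceed r:
r = 1: 12, 25, 33 → 3
r = 2: 12, 25, 33 → 3
r = 22: 25, 33 → 2
r = 32: 33 → 1
r = 34: none → 0
Cross-inversions: 3 + 3 + 2 + 1 + 0 = 9

9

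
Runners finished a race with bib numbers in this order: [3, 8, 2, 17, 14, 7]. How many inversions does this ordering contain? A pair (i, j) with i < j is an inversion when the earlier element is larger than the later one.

Out-of-order index pairs (1-indexed):
(1,3): 3 > 2
(2,3): 8 > 2
(2,6): 8 > 7
(4,5): 17 > 14
(4,6): 17 > 7
(5,6): 14 > 7
That's 6 pairs.

6 inversions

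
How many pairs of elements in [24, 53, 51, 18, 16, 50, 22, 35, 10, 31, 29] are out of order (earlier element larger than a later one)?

Count, for each position, how many later elements it exceeds:
24: 4
53: 9
51: 8
18: 2
16: 1
50: 5
22: 1
35: 3
10: 0
31: 1
29: 0
Sum: 4 + 9 + 8 + 2 + 1 + 5 + 1 + 3 + 0 + 1 + 0 = 34

34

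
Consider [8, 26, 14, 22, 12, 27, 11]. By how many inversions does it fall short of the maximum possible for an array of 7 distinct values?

Maximum inversions for 7 distinct elements is C(7, 2) = 7·6/2 = 21.
Current inversions — for each element, count later smaller elements:
8: 0
26: 4
14: 2
22: 2
12: 1
27: 1
11: 0
Current total: 0 + 4 + 2 + 2 + 1 + 1 + 0 = 10
Shortfall: 21 − 10 = 11

11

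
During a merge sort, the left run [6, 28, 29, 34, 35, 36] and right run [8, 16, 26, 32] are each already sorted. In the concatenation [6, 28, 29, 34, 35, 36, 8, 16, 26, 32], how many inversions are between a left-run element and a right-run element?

Split inversions: 18

Take each right-half value and tally the left-half values above it:
r = 8: 28, 29, 34, 35, 36 → 5
r = 16: 28, 29, 34, 35, 36 → 5
r = 26: 28, 29, 34, 35, 36 → 5
r = 32: 34, 35, 36 → 3
Cross-inversions: 5 + 5 + 5 + 3 = 18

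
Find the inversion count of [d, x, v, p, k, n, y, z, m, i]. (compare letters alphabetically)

Count, for each position, how many later elements it exceeds:
d: 0
x: 6
v: 5
p: 4
k: 1
n: 2
y: 2
z: 2
m: 1
i: 0
Sum: 0 + 6 + 5 + 4 + 1 + 2 + 2 + 2 + 1 + 0 = 23

23 out-of-order pairs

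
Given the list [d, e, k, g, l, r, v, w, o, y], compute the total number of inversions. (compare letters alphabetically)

4 inversions

For each element, count later entries that are smaller:
d → none → 0
e → none → 0
k → g → 1
g → none → 0
l → none → 0
r → o → 1
v → o → 1
w → o → 1
o → none → 0
y → none → 0
Sum: 0 + 0 + 1 + 0 + 0 + 1 + 1 + 1 + 0 + 0 = 4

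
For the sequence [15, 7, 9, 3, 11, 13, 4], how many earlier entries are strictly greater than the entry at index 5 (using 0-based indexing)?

The element at index 5 is 13.
Elements before it: 15, 7, 9, 3, 11
Those larger than 13: 15

1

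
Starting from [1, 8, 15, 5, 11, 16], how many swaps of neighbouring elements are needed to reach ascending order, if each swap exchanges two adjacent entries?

Each adjacent swap fixes exactly one inversion, so the minimum swap count equals the number of inversions.
Count inversions — for each element, later elements that are smaller:
1: none → 0
8: 5 → 1
15: 5, 11 → 2
5: none → 0
11: none → 0
16: none → 0
Total inversions: 0 + 1 + 2 + 0 + 0 + 0 = 3

There are 3 adjacent swaps.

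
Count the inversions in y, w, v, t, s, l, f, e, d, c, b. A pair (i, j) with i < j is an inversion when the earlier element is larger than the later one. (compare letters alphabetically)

55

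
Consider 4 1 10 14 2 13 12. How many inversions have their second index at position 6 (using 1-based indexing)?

1

The element at index 6 is 13.
Elements before it: 4, 1, 10, 14, 2
Those larger than 13: 14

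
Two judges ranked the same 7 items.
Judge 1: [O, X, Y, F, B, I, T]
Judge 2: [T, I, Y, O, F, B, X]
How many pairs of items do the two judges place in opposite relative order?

Discordant pairs: 15

Assign each item its position (1..7) in the first ordering, then rewrite the second ordering as that position sequence:
positions: O→1, X→2, Y→3, F→4, B→5, I→6, T→7
second ordering as positions: [7, 6, 3, 1, 4, 5, 2]
Discordant pairs = inversions in this position sequence.
7: 6, 3, 1, 4, 5, 2 → 6
6: 3, 1, 4, 5, 2 → 5
3: 1, 2 → 2
1: 0
4: 2 → 1
5: 2 → 1
2: 0
Total: 6 + 5 + 2 + 0 + 1 + 1 + 0 = 15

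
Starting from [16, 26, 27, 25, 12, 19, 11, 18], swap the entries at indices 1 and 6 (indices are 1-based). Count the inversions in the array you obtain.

Positions 1 and 6 hold 16 and 19; after swapping, the array is [19, 26, 27, 25, 12, 16, 11, 18].
Sweep left to right; for each value list the smaller values that follow it:
19: 4
26: 5
27: 5
25: 4
12: 1
16: 1
11: 0
18: 0
Sum: 4 + 5 + 5 + 4 + 1 + 1 + 0 + 0 = 20

20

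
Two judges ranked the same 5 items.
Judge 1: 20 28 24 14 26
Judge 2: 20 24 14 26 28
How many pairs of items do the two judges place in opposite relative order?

Assign each item its position (1..5) in the first ordering, then rewrite the second ordering as that position sequence:
positions: 20→1, 28→2, 24→3, 14→4, 26→5
second ordering as positions: [1, 3, 4, 5, 2]
Discordant pairs = inversions in this position sequence.
1: 0
3: 2 → 1
4: 2 → 1
5: 2 → 1
2: 0
Total: 0 + 1 + 1 + 1 + 0 = 3

3 discordant pairs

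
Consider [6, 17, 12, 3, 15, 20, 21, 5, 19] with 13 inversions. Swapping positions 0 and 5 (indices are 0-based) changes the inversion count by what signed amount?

Positions 0 and 5 hold 6 and 20; after swapping, the array is [20, 17, 12, 3, 15, 6, 21, 5, 19].
Element-by-element contributions:
20: 7
17: 5
12: 3
3: 0
15: 2
6: 1
21: 2
5: 0
19: 0
Sum: 7 + 5 + 3 + 0 + 2 + 1 + 2 + 0 + 0 = 20
Change: 20 − 13 = +7

+7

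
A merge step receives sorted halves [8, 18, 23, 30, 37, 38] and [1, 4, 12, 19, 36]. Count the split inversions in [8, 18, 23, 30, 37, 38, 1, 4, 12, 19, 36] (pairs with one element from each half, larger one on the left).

23

For each element r of the right run, count left-run elements greater than r:
r = 1: 8, 18, 23, 30, 37, 38 → 6
r = 4: 8, 18, 23, 30, 37, 38 → 6
r = 12: 18, 23, 30, 37, 38 → 5
r = 19: 23, 30, 37, 38 → 4
r = 36: 37, 38 → 2
Cross-inversions: 6 + 6 + 5 + 4 + 2 = 23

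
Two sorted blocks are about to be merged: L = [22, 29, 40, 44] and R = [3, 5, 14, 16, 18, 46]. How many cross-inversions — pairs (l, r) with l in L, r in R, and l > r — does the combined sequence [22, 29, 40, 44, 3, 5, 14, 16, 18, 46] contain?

Count, for every r in R, how many entries of L exceed r:
r = 3: 22, 29, 40, 44 → 4
r = 5: 22, 29, 40, 44 → 4
r = 14: 22, 29, 40, 44 → 4
r = 16: 22, 29, 40, 44 → 4
r = 18: 22, 29, 40, 44 → 4
r = 46: none → 0
Cross-inversions: 4 + 4 + 4 + 4 + 4 + 0 = 20

20 cross-inversions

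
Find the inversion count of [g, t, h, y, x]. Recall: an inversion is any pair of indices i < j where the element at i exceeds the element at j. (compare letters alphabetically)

Listing every pair i<j with a[i]>a[j] (using 0-based positions):
(1,2): t > h
(3,4): y > x
That's 2 pairs.

2 out-of-order pairs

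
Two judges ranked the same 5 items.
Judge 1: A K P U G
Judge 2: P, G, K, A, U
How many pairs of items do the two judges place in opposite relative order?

There are 6 discordant pairs.

Assign each item its position (1..5) in the first ordering, then rewrite the second ordering as that position sequence:
positions: A→1, K→2, P→3, U→4, G→5
second ordering as positions: [3, 5, 2, 1, 4]
Discordant pairs = inversions in this position sequence.
3: 2, 1 → 2
5: 2, 1, 4 → 3
2: 1 → 1
1: 0
4: 0
Total: 2 + 3 + 1 + 0 + 0 = 6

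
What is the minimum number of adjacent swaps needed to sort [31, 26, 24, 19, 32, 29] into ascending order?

Minimum adjacent swaps = number of inversions (each swap of adjacent out-of-order elements removes one inversion and no swap can remove more).
Count inversions — for each element, later elements that are smaller:
31: 26, 24, 19, 29 → 4
26: 24, 19 → 2
24: 19 → 1
19: none → 0
32: 29 → 1
29: none → 0
Total inversions: 4 + 2 + 1 + 0 + 1 + 0 = 8

There are 8 adjacent swaps.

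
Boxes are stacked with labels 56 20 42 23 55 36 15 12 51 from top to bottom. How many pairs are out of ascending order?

Element-by-element contributions:
56 → 20, 42, 23, 55, 36, 15, 12, 51 → 8
20 → 15, 12 → 2
42 → 23, 36, 15, 12 → 4
23 → 15, 12 → 2
55 → 36, 15, 12, 51 → 4
36 → 15, 12 → 2
15 → 12 → 1
12 → none → 0
51 → none → 0
Sum: 8 + 2 + 4 + 2 + 4 + 2 + 1 + 0 + 0 = 23

23 inversions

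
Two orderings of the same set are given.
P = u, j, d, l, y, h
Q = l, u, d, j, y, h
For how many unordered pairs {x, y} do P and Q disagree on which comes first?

Assign each item its position (1..6) in the first ordering, then rewrite the second ordering as that position sequence:
positions: u→1, j→2, d→3, l→4, y→5, h→6
second ordering as positions: [4, 1, 3, 2, 5, 6]
Discordant pairs = inversions in this position sequence.
4: 1, 3, 2 → 3
1: 0
3: 2 → 1
2: 0
5: 0
6: 0
Total: 3 + 0 + 1 + 0 + 0 + 0 = 4

4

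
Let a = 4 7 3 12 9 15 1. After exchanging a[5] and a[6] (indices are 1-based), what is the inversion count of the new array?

Positions 5 and 6 hold 9 and 15; after swapping, the array is [4, 7, 3, 12, 15, 9, 1].
Element-by-element contributions:
4: 2
7: 2
3: 1
12: 2
15: 2
9: 1
1: 0
Sum: 2 + 2 + 1 + 2 + 2 + 1 + 0 = 10

10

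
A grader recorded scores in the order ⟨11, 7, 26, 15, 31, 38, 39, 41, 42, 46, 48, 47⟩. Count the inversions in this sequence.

Sweep left to right; for each value list the smaller values that follow it:
11 → 7 → 1
7 → none → 0
26 → 15 → 1
15 → none → 0
31 → none → 0
38 → none → 0
39 → none → 0
41 → none → 0
42 → none → 0
46 → none → 0
48 → 47 → 1
47 → none → 0
Sum: 1 + 0 + 1 + 0 + 0 + 0 + 0 + 0 + 0 + 0 + 1 + 0 = 3

There are 3 inversions.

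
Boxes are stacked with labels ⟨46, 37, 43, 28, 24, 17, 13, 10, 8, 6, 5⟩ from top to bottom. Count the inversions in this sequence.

Count, for each position, how many later elements it exceeds:
46: 10
37: 8
43: 8
28: 7
24: 6
17: 5
13: 4
10: 3
8: 2
6: 1
5: 0
Sum: 10 + 8 + 8 + 7 + 6 + 5 + 4 + 3 + 2 + 1 + 0 = 54

54 out-of-order pairs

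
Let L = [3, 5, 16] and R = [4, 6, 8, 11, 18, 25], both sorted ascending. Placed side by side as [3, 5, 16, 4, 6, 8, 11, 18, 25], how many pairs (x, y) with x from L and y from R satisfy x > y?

5

For each element r of the right run, count left-run elements greater than r:
r = 4: 5, 16 → 2
r = 6: 16 → 1
r = 8: 16 → 1
r = 11: 16 → 1
r = 18: none → 0
r = 25: none → 0
Cross-inversions: 2 + 1 + 1 + 1 + 0 + 0 = 5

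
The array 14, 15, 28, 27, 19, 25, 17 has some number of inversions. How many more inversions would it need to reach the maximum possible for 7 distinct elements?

Maximum inversions for 7 distinct elements is C(7, 2) = 7·6/2 = 21.
Current inversions — for each element, count later smaller elements:
14: 0
15: 0
28: 4
27: 3
19: 1
25: 1
17: 0
Current total: 0 + 0 + 4 + 3 + 1 + 1 + 0 = 9
Shortfall: 21 − 9 = 12

12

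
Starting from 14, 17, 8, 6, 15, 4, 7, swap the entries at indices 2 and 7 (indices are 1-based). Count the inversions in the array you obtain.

10 inversions

Positions 2 and 7 hold 17 and 7; after swapping, the array is [14, 7, 8, 6, 15, 4, 17].
Element-by-element contributions:
14: 4
7: 2
8: 2
6: 1
15: 1
4: 0
17: 0
Sum: 4 + 2 + 2 + 1 + 1 + 0 + 0 = 10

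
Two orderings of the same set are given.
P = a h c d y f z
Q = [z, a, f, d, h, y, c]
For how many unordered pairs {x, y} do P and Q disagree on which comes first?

13

Assign each item its position (1..7) in the first ordering, then rewrite the second ordering as that position sequence:
positions: a→1, h→2, c→3, d→4, y→5, f→6, z→7
second ordering as positions: [7, 1, 6, 4, 2, 5, 3]
Discordant pairs = inversions in this position sequence.
7: 1, 6, 4, 2, 5, 3 → 6
1: 0
6: 4, 2, 5, 3 → 4
4: 2, 3 → 2
2: 0
5: 3 → 1
3: 0
Total: 6 + 0 + 4 + 2 + 0 + 1 + 0 = 13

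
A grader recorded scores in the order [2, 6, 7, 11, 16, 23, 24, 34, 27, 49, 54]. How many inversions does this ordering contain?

1

For each element, count later entries that are smaller:
2 → none → 0
6 → none → 0
7 → none → 0
11 → none → 0
16 → none → 0
23 → none → 0
24 → none → 0
34 → 27 → 1
27 → none → 0
49 → none → 0
54 → none → 0
Sum: 0 + 0 + 0 + 0 + 0 + 0 + 0 + 1 + 0 + 0 + 0 = 1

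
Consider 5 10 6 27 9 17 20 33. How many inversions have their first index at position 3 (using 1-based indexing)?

The element at index 3 is 6.
Elements after it: 27, 9, 17, 20, 33
None of them are smaller than 6.

0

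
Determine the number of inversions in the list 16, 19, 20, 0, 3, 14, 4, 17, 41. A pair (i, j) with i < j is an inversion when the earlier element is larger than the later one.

15

Count, for each position, how many later elements it exceeds:
16: 4
19: 5
20: 5
0: 0
3: 0
14: 1
4: 0
17: 0
41: 0
Sum: 4 + 5 + 5 + 0 + 0 + 1 + 0 + 0 + 0 = 15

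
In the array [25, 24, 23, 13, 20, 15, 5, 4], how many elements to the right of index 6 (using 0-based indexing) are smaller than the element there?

1 such element

The element at index 6 is 5.
Elements after it: 4
Those smaller than 5: 4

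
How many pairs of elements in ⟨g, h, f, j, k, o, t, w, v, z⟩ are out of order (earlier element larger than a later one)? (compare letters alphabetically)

Sweep left to right; for each value list the smaller values that follow it:
g → f → 1
h → f → 1
f → none → 0
j → none → 0
k → none → 0
o → none → 0
t → none → 0
w → v → 1
v → none → 0
z → none → 0
Sum: 1 + 1 + 0 + 0 + 0 + 0 + 0 + 1 + 0 + 0 = 3

3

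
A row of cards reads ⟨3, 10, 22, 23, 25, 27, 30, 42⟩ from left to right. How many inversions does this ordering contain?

Sweep left to right; for each value list the smaller values that follow it:
3 → none → 0
10 → none → 0
22 → none → 0
23 → none → 0
25 → none → 0
27 → none → 0
30 → none → 0
42 → none → 0
Sum: 0 + 0 + 0 + 0 + 0 + 0 + 0 + 0 = 0

0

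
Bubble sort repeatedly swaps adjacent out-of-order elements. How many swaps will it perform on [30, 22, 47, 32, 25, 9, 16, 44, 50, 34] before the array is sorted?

The minimum number of adjacent swaps to sort an array equals its inversion count, since every such swap removes exactly one inversion.
Count inversions — for each element, later elements that are smaller:
30: 22, 25, 9, 16 → 4
22: 9, 16 → 2
47: 32, 25, 9, 16, 44, 34 → 6
32: 25, 9, 16 → 3
25: 9, 16 → 2
9: none → 0
16: none → 0
44: 34 → 1
50: 34 → 1
34: none → 0
Total inversions: 4 + 2 + 6 + 3 + 2 + 0 + 0 + 1 + 1 + 0 = 19

19 adjacent swaps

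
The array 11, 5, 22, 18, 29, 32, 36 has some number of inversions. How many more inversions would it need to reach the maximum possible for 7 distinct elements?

19

Maximum inversions for 7 distinct elements is C(7, 2) = 7·6/2 = 21.
Current inversions — for each element, count later smaller elements:
11: 1
5: 0
22: 1
18: 0
29: 0
32: 0
36: 0
Current total: 1 + 0 + 1 + 0 + 0 + 0 + 0 = 2
Shortfall: 21 − 2 = 19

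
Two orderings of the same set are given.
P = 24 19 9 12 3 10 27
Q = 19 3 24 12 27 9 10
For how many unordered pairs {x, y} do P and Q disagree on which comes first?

Assign each item its position (1..7) in the first ordering, then rewrite the second ordering as that position sequence:
positions: 24→1, 19→2, 9→3, 12→4, 3→5, 10→6, 27→7
second ordering as positions: [2, 5, 1, 4, 7, 3, 6]
Discordant pairs = inversions in this position sequence.
2: 1 → 1
5: 1, 4, 3 → 3
1: 0
4: 3 → 1
7: 3, 6 → 2
3: 0
6: 0
Total: 1 + 3 + 0 + 1 + 2 + 0 + 0 = 7

7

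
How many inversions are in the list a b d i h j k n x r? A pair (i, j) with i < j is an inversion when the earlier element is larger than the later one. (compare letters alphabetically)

2 inversions

For each element, count later entries that are smaller:
a → none → 0
b → none → 0
d → none → 0
i → h → 1
h → none → 0
j → none → 0
k → none → 0
n → none → 0
x → r → 1
r → none → 0
Sum: 0 + 0 + 0 + 1 + 0 + 0 + 0 + 0 + 1 + 0 = 2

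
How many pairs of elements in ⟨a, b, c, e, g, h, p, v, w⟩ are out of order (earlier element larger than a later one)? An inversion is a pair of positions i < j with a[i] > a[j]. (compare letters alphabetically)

There are 0 inversions.

Element-by-element contributions:
a → none → 0
b → none → 0
c → none → 0
e → none → 0
g → none → 0
h → none → 0
p → none → 0
v → none → 0
w → none → 0
Sum: 0 + 0 + 0 + 0 + 0 + 0 + 0 + 0 + 0 = 0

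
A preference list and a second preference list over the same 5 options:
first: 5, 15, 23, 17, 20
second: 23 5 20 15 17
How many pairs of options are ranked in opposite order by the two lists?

4

Assign each item its position (1..5) in the first ordering, then rewrite the second ordering as that position sequence:
positions: 5→1, 15→2, 23→3, 17→4, 20→5
second ordering as positions: [3, 1, 5, 2, 4]
Discordant pairs = inversions in this position sequence.
3: 1, 2 → 2
1: 0
5: 2, 4 → 2
2: 0
4: 0
Total: 2 + 0 + 2 + 0 + 0 = 4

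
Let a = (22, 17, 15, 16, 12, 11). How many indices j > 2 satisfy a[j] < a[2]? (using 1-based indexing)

The element at index 2 is 17.
Elements after it: 15, 16, 12, 11
Those smaller than 17: 15, 16, 12, 11

4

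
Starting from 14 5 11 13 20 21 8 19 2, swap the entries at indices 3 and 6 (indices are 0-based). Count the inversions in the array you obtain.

Positions 3 and 6 hold 13 and 8; after swapping, the array is [14, 5, 11, 8, 20, 21, 13, 19, 2].
Count, for each position, how many later elements it exceeds:
14: 5
5: 1
11: 2
8: 1
20: 3
21: 3
13: 1
19: 1
2: 0
Sum: 5 + 1 + 2 + 1 + 3 + 3 + 1 + 1 + 0 = 17

Inversions: 17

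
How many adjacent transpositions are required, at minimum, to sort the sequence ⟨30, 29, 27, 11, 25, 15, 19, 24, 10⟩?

Swaps: 29

The minimum number of adjacent swaps to sort an array equals its inversion count, since every such swap removes exactly one inversion.
Count inversions — for each element, later elements that are smaller:
30: 29, 27, 11, 25, 15, 19, 24, 10 → 8
29: 27, 11, 25, 15, 19, 24, 10 → 7
27: 11, 25, 15, 19, 24, 10 → 6
11: 10 → 1
25: 15, 19, 24, 10 → 4
15: 10 → 1
19: 10 → 1
24: 10 → 1
10: none → 0
Total inversions: 8 + 7 + 6 + 1 + 4 + 1 + 1 + 1 + 0 = 29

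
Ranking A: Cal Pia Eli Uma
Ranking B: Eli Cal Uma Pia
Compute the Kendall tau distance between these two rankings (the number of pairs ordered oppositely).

3

Assign each item its position (1..4) in the first ordering, then rewrite the second ordering as that position sequence:
positions: Cal→1, Pia→2, Eli→3, Uma→4
second ordering as positions: [3, 1, 4, 2]
Discordant pairs = inversions in this position sequence.
3: 1, 2 → 2
1: 0
4: 2 → 1
2: 0
Total: 2 + 0 + 1 + 0 = 3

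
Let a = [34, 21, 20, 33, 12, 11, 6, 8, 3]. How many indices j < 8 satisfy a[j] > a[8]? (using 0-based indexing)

The element at index 8 is 3.
Elements before it: 34, 21, 20, 33, 12, 11, 6, 8
Those larger than 3: 34, 21, 20, 33, 12, 11, 6, 8

8 such elements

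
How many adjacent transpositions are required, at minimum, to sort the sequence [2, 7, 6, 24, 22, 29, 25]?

The minimum number of adjacent swaps to sort an array equals its inversion count, since every such swap removes exactly one inversion.
Count inversions — for each element, later elements that are smaller:
2: none → 0
7: 6 → 1
6: none → 0
24: 22 → 1
22: none → 0
29: 25 → 1
25: none → 0
Total inversions: 0 + 1 + 0 + 1 + 0 + 1 + 0 = 3

3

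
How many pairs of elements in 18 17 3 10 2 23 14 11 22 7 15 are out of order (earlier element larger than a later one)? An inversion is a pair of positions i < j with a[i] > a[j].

Element-by-element contributions:
18 → 17, 3, 10, 2, 14, 11, 7, 15 → 8
17 → 3, 10, 2, 14, 11, 7, 15 → 7
3 → 2 → 1
10 → 2, 7 → 2
2 → none → 0
23 → 14, 11, 22, 7, 15 → 5
14 → 11, 7 → 2
11 → 7 → 1
22 → 7, 15 → 2
7 → none → 0
15 → none → 0
Sum: 8 + 7 + 1 + 2 + 0 + 5 + 2 + 1 + 2 + 0 + 0 = 28

28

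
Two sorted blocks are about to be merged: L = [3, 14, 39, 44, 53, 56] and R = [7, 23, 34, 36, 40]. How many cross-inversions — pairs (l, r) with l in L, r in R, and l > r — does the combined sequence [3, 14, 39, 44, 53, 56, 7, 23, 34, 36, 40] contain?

For each element r of the right run, count left-run elements greater than r:
r = 7: 14, 39, 44, 53, 56 → 5
r = 23: 39, 44, 53, 56 → 4
r = 34: 39, 44, 53, 56 → 4
r = 36: 39, 44, 53, 56 → 4
r = 40: 44, 53, 56 → 3
Cross-inversions: 5 + 4 + 4 + 4 + 3 = 20

20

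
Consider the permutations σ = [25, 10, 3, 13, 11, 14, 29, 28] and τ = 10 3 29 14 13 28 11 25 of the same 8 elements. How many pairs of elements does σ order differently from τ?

Assign each item its position (1..8) in the first ordering, then rewrite the second ordering as that position sequence:
positions: 25→1, 10→2, 3→3, 13→4, 11→5, 14→6, 29→7, 28→8
second ordering as positions: [2, 3, 7, 6, 4, 8, 5, 1]
Discordant pairs = inversions in this position sequence.
2: 1 → 1
3: 1 → 1
7: 6, 4, 5, 1 → 4
6: 4, 5, 1 → 3
4: 1 → 1
8: 5, 1 → 2
5: 1 → 1
1: 0
Total: 1 + 1 + 4 + 3 + 1 + 2 + 1 + 0 = 13

13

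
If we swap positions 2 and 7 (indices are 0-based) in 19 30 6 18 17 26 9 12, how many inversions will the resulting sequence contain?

Positions 2 and 7 hold 6 and 12; after swapping, the array is [19, 30, 12, 18, 17, 26, 9, 6].
For each element, count later entries that are smaller:
19 → 12, 18, 17, 9, 6 → 5
30 → 12, 18, 17, 26, 9, 6 → 6
12 → 9, 6 → 2
18 → 17, 9, 6 → 3
17 → 9, 6 → 2
26 → 9, 6 → 2
9 → 6 → 1
6 → none → 0
Sum: 5 + 6 + 2 + 3 + 2 + 2 + 1 + 0 = 21

21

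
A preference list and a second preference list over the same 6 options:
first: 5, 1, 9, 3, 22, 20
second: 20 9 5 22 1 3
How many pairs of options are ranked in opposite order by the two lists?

9

Assign each item its position (1..6) in the first ordering, then rewrite the second ordering as that position sequence:
positions: 5→1, 1→2, 9→3, 3→4, 22→5, 20→6
second ordering as positions: [6, 3, 1, 5, 2, 4]
Discordant pairs = inversions in this position sequence.
6: 3, 1, 5, 2, 4 → 5
3: 1, 2 → 2
1: 0
5: 2, 4 → 2
2: 0
4: 0
Total: 5 + 2 + 0 + 2 + 0 + 0 = 9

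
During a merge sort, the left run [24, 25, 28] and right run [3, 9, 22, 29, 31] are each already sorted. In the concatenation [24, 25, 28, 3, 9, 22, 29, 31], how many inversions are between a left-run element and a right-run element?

For each element r of the right run, count left-run elements greater than r:
r = 3: 24, 25, 28 → 3
r = 9: 24, 25, 28 → 3
r = 22: 24, 25, 28 → 3
r = 29: none → 0
r = 31: none → 0
Cross-inversions: 3 + 3 + 3 + 0 + 0 = 9

There are 9 cross-inversions.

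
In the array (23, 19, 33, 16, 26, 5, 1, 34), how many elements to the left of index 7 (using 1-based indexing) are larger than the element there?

6 such elements

The element at index 7 is 1.
Elements before it: 23, 19, 33, 16, 26, 5
Those larger than 1: 23, 19, 33, 16, 26, 5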